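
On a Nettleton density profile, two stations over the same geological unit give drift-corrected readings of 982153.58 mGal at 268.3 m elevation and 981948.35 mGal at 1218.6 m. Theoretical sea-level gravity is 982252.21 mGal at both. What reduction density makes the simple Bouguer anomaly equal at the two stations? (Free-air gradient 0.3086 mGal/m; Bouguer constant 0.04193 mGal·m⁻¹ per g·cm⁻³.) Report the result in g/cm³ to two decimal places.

2.21

Δg_obs = 981948.35 − 982153.58 = -205.23 mGal over Δh = 1218.6 − 268.3 = 950.3 m
Equal Bouguer anomalies ⇒ Δg_obs + (0.3086 − 0.04193ρ)·Δh = 0
0.3086 − 0.04193ρ = −Δg_obs/Δh = 0.21596
ρ = (0.3086 − 0.21596) / 0.04193 = 2.21 g/cm³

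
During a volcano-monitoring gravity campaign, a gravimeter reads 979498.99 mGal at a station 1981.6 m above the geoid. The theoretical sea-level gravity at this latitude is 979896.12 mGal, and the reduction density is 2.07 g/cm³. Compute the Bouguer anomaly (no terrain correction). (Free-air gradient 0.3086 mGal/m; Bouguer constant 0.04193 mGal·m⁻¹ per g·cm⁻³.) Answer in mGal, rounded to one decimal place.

Free-air correction = 0.3086 × 1981.6 = 611.52 mGal
Free-air anomaly = 979498.99 − 979896.12 + (611.52) = 214.39 mGal
Bouguer slab correction = 0.04193 × 2.07 × 1981.6 = 171.99 mGal
Simple Bouguer anomaly = 214.39 − (171.99) = 42.40 mGal

42.4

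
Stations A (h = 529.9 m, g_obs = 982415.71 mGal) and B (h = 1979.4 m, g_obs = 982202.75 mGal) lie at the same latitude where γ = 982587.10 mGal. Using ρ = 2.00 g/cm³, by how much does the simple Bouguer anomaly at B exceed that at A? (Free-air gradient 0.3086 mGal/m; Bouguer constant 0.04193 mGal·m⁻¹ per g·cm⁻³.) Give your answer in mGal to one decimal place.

112.8

Δg_SB(A) = 982415.71 − 982587.10 + 0.3086×529.9 − 0.04193×2.00×529.9 = -52.30 mGal
Δg_SB(B) = 982202.75 − 982587.10 + 0.3086×1979.4 − 0.04193×2.00×1979.4 = 60.50 mGal
Difference = 60.50 − (-52.30) = 112.80 mGal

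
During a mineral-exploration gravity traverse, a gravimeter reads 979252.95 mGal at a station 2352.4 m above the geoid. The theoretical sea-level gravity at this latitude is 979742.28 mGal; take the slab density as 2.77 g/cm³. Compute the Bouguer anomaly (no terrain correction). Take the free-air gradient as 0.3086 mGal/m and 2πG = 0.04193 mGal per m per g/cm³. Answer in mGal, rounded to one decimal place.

Free-air correction = 0.3086 × 2352.4 = 725.95 mGal
Free-air anomaly = 979252.95 − 979742.28 + (725.95) = 236.62 mGal
Bouguer slab correction = 0.04193 × 2.77 × 2352.4 = 273.22 mGal
Simple Bouguer anomaly = 236.62 − (273.22) = -36.60 mGal

-36.6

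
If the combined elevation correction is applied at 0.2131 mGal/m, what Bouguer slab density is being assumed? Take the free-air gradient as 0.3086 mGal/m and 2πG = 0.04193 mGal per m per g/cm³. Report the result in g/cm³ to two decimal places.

0.2131 = 0.3086 − 0.04193 × ρ
ρ = (0.3086 − 0.2131) / 0.04193 = 2.28 g/cm³

2.28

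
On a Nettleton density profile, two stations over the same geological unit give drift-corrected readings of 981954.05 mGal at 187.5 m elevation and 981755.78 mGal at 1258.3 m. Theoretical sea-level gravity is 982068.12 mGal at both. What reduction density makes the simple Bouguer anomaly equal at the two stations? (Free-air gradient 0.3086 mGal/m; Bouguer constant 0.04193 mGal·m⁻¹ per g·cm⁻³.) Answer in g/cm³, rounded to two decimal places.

Δg_obs = 981755.78 − 981954.05 = -198.27 mGal over Δh = 1258.3 − 187.5 = 1070.8 m
Equal Bouguer anomalies ⇒ Δg_obs + (0.3086 − 0.04193ρ)·Δh = 0
0.3086 − 0.04193ρ = −Δg_obs/Δh = 0.18516
ρ = (0.3086 − 0.18516) / 0.04193 = 2.94 g/cm³

2.94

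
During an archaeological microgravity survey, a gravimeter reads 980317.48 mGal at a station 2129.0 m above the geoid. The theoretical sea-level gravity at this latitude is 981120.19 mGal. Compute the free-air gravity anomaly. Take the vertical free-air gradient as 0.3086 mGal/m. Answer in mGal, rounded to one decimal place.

-145.7

Free-air correction = 0.3086 × 2129.0 = 657.01 mGal
Free-air anomaly = 980317.48 − 981120.19 + (657.01) = -145.70 mGal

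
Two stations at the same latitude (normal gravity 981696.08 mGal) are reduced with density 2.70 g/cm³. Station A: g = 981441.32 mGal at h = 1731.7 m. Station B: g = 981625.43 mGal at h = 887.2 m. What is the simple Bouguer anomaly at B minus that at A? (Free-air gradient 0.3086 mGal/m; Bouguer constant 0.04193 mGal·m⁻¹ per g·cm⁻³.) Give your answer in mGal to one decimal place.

Δg_SB(A) = 981441.32 − 981696.08 + 0.3086×1731.7 − 0.04193×2.70×1731.7 = 83.60 mGal
Δg_SB(B) = 981625.43 − 981696.08 + 0.3086×887.2 − 0.04193×2.70×887.2 = 102.70 mGal
Difference = 102.70 − (83.60) = 19.10 mGal

19.1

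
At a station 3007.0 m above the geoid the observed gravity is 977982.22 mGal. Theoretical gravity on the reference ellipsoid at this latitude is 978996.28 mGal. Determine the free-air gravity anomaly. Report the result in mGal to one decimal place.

Free-air correction = 0.3086 × 3007.0 = 927.96 mGal
Free-air anomaly = 977982.22 − 978996.28 + (927.96) = -86.10 mGal

-86.1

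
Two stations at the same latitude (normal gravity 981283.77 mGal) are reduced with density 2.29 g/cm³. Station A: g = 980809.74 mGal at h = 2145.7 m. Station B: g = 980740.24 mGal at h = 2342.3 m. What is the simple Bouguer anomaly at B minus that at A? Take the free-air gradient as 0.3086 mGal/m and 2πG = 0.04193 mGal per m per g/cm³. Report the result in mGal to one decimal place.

Δg_SB(A) = 980809.74 − 981283.77 + 0.3086×2145.7 − 0.04193×2.29×2145.7 = -17.90 mGal
Δg_SB(B) = 980740.24 − 981283.77 + 0.3086×2342.3 − 0.04193×2.29×2342.3 = -45.60 mGal
Difference = -45.60 − (-17.90) = -27.70 mGal

-27.7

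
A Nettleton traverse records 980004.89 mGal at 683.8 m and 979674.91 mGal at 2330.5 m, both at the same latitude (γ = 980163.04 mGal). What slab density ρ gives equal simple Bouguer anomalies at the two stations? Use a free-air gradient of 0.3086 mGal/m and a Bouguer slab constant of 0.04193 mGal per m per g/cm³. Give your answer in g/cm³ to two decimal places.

2.58

Δg_obs = 979674.91 − 980004.89 = -329.98 mGal over Δh = 2330.5 − 683.8 = 1646.7 m
Equal Bouguer anomalies ⇒ Δg_obs + (0.3086 − 0.04193ρ)·Δh = 0
0.3086 − 0.04193ρ = −Δg_obs/Δh = 0.20039
ρ = (0.3086 − 0.20039) / 0.04193 = 2.58 g/cm³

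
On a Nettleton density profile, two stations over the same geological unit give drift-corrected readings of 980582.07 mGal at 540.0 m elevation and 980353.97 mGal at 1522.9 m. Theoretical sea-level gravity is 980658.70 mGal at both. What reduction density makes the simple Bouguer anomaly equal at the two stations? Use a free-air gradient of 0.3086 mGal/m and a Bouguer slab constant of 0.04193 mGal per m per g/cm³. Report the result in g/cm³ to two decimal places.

Δg_obs = 980353.97 − 980582.07 = -228.10 mGal over Δh = 1522.9 − 540.0 = 982.9 m
Equal Bouguer anomalies ⇒ Δg_obs + (0.3086 − 0.04193ρ)·Δh = 0
0.3086 − 0.04193ρ = −Δg_obs/Δh = 0.23207
ρ = (0.3086 − 0.23207) / 0.04193 = 1.83 g/cm³

1.83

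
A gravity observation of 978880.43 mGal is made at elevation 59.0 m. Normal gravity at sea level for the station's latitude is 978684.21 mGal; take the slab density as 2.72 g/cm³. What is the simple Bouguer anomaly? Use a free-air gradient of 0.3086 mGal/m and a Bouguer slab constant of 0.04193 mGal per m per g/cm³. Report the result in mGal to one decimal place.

Free-air correction = 0.3086 × 59.0 = 18.21 mGal
Free-air anomaly = 978880.43 − 978684.21 + (18.21) = 214.43 mGal
Bouguer slab correction = 0.04193 × 2.72 × 59.0 = 6.73 mGal
Simple Bouguer anomaly = 214.43 − (6.73) = 207.70 mGal

207.7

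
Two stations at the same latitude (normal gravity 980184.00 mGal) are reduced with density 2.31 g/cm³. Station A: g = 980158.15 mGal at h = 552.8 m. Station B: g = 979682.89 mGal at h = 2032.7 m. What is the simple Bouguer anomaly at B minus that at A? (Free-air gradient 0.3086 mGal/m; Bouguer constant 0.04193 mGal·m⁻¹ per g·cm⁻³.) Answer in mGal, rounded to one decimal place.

Δg_SB(A) = 980158.15 − 980184.00 + 0.3086×552.8 − 0.04193×2.31×552.8 = 91.20 mGal
Δg_SB(B) = 979682.89 − 980184.00 + 0.3086×2032.7 − 0.04193×2.31×2032.7 = -70.70 mGal
Difference = -70.70 − (91.20) = -161.90 mGal

-161.9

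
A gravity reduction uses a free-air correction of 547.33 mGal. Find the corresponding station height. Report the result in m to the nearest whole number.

1774

h = 547.33 / 0.3086 = 1773.59 m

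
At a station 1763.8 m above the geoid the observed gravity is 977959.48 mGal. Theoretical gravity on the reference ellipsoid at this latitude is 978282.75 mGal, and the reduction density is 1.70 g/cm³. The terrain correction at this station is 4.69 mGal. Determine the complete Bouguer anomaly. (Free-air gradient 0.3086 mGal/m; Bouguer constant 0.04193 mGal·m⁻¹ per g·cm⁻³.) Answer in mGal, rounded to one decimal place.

Free-air correction = 0.3086 × 1763.8 = 544.31 mGal
Free-air anomaly = 977959.48 − 978282.75 + (544.31) = 221.04 mGal
Bouguer slab correction = 0.04193 × 1.70 × 1763.8 = 125.73 mGal
Simple Bouguer anomaly = 221.04 − (125.73) = 95.31 mGal
Complete Bouguer anomaly = 95.31 + 4.69 = 100.00 mGal

100.0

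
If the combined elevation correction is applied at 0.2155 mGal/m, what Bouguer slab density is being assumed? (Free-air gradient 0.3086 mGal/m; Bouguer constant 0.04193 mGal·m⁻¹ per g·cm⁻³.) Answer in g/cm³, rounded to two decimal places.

0.2155 = 0.3086 − 0.04193 × ρ
ρ = (0.3086 − 0.2155) / 0.04193 = 2.22 g/cm³

2.22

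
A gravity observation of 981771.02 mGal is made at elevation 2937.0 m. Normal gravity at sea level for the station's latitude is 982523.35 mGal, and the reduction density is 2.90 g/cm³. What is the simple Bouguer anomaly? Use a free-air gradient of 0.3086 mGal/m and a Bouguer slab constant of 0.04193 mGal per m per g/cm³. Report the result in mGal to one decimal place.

Free-air correction = 0.3086 × 2937.0 = 906.36 mGal
Free-air anomaly = 981771.02 − 982523.35 + (906.36) = 154.03 mGal
Bouguer slab correction = 0.04193 × 2.90 × 2937.0 = 357.13 mGal
Simple Bouguer anomaly = 154.03 − (357.13) = -203.10 mGal

-203.1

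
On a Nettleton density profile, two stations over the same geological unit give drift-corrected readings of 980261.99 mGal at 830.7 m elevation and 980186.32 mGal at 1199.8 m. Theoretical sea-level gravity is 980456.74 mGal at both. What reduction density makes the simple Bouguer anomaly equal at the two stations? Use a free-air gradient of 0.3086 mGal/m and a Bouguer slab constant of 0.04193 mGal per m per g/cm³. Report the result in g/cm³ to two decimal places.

Δg_obs = 980186.32 − 980261.99 = -75.67 mGal over Δh = 1199.8 − 830.7 = 369.1 m
Equal Bouguer anomalies ⇒ Δg_obs + (0.3086 − 0.04193ρ)·Δh = 0
0.3086 − 0.04193ρ = −Δg_obs/Δh = 0.20501
ρ = (0.3086 − 0.20501) / 0.04193 = 2.47 g/cm³

2.47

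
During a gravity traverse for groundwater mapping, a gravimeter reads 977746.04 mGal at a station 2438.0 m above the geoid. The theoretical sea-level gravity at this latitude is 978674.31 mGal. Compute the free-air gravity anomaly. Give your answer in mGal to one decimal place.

-175.9

Free-air correction = 0.3086 × 2438.0 = 752.37 mGal
Free-air anomaly = 977746.04 − 978674.31 + (752.37) = -175.90 mGal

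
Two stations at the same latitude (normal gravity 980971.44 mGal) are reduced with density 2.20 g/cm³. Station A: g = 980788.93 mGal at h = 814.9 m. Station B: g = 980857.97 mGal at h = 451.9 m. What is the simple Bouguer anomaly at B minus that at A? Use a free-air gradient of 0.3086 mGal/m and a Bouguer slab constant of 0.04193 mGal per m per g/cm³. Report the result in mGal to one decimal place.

Δg_SB(A) = 980788.93 − 980971.44 + 0.3086×814.9 − 0.04193×2.20×814.9 = -6.20 mGal
Δg_SB(B) = 980857.97 − 980971.44 + 0.3086×451.9 − 0.04193×2.20×451.9 = -15.70 mGal
Difference = -15.70 − (-6.20) = -9.50 mGal

-9.5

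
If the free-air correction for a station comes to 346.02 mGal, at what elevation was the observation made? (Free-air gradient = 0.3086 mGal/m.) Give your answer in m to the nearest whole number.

h = 346.02 / 0.3086 = 1121.26 m

1121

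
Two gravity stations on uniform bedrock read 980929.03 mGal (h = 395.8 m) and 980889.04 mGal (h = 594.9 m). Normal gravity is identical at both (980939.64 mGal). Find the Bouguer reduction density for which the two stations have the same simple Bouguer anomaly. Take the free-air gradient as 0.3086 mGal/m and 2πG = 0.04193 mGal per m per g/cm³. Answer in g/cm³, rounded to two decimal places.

Δg_obs = 980889.04 − 980929.03 = -39.99 mGal over Δh = 594.9 − 395.8 = 199.1 m
Equal Bouguer anomalies ⇒ Δg_obs + (0.3086 − 0.04193ρ)·Δh = 0
0.3086 − 0.04193ρ = −Δg_obs/Δh = 0.20085
ρ = (0.3086 − 0.20085) / 0.04193 = 2.57 g/cm³

2.57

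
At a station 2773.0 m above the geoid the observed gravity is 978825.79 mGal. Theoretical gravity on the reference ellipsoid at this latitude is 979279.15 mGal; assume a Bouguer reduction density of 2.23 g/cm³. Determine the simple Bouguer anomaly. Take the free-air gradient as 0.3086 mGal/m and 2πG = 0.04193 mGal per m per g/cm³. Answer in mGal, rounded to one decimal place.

Free-air correction = 0.3086 × 2773.0 = 855.75 mGal
Free-air anomaly = 978825.79 − 979279.15 + (855.75) = 402.39 mGal
Bouguer slab correction = 0.04193 × 2.23 × 2773.0 = 259.29 mGal
Simple Bouguer anomaly = 402.39 − (259.29) = 143.10 mGal

143.1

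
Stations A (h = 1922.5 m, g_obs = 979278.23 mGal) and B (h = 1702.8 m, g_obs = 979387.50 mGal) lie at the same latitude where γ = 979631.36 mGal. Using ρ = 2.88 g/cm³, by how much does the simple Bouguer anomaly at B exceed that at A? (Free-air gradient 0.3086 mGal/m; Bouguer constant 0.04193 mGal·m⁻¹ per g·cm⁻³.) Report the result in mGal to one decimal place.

68.0

Δg_SB(A) = 979278.23 − 979631.36 + 0.3086×1922.5 − 0.04193×2.88×1922.5 = 8.00 mGal
Δg_SB(B) = 979387.50 − 979631.36 + 0.3086×1702.8 − 0.04193×2.88×1702.8 = 76.00 mGal
Difference = 76.00 − (8.00) = 68.00 mGal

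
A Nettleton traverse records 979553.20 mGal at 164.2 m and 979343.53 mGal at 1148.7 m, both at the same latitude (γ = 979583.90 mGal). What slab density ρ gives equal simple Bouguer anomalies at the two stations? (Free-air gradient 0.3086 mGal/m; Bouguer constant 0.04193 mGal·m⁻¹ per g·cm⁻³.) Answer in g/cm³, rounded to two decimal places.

Δg_obs = 979343.53 − 979553.20 = -209.67 mGal over Δh = 1148.7 − 164.2 = 984.5 m
Equal Bouguer anomalies ⇒ Δg_obs + (0.3086 − 0.04193ρ)·Δh = 0
0.3086 − 0.04193ρ = −Δg_obs/Δh = 0.21297
ρ = (0.3086 − 0.21297) / 0.04193 = 2.28 g/cm³

2.28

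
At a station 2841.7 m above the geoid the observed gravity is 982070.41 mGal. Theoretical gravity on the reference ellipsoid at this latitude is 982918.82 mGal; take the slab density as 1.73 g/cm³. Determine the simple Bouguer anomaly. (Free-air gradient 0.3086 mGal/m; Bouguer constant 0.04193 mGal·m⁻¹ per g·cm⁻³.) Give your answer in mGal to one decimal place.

Free-air correction = 0.3086 × 2841.7 = 876.95 mGal
Free-air anomaly = 982070.41 − 982918.82 + (876.95) = 28.54 mGal
Bouguer slab correction = 0.04193 × 1.73 × 2841.7 = 206.13 mGal
Simple Bouguer anomaly = 28.54 − (206.13) = -177.59 mGal

-177.6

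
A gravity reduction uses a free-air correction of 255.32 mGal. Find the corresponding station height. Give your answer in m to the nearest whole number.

827

h = 255.32 / 0.3086 = 827.35 m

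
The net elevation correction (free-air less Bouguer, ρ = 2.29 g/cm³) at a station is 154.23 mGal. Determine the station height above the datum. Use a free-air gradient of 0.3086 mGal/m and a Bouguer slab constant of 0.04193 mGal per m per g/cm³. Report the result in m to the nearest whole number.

726

Combined gradient = 0.3086 − 0.04193 × 2.29 = 0.2125803 mGal/m
h = 154.23 / 0.2125803 = 725.51 m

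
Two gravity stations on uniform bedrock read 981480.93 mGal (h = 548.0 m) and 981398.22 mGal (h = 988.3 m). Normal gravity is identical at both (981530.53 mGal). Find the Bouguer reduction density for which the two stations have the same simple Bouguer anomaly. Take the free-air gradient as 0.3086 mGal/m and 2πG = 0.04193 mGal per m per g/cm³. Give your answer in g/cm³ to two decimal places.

Δg_obs = 981398.22 − 981480.93 = -82.71 mGal over Δh = 988.3 − 548.0 = 440.3 m
Equal Bouguer anomalies ⇒ Δg_obs + (0.3086 − 0.04193ρ)·Δh = 0
0.3086 − 0.04193ρ = −Δg_obs/Δh = 0.18785
ρ = (0.3086 − 0.18785) / 0.04193 = 2.88 g/cm³

2.88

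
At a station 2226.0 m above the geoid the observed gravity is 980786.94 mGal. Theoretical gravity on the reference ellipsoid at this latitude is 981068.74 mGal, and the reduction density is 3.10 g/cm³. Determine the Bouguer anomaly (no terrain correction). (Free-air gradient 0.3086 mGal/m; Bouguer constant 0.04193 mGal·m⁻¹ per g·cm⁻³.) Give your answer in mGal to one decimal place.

Free-air correction = 0.3086 × 2226.0 = 686.94 mGal
Free-air anomaly = 980786.94 − 981068.74 + (686.94) = 405.14 mGal
Bouguer slab correction = 0.04193 × 3.10 × 2226.0 = 289.34 mGal
Simple Bouguer anomaly = 405.14 − (289.34) = 115.80 mGal

115.8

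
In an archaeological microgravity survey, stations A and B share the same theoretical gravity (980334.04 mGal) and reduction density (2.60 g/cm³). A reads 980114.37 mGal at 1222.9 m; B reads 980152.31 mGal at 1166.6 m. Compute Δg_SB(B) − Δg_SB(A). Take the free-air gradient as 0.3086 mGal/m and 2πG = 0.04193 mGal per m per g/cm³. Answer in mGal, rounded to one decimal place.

Δg_SB(A) = 980114.37 − 980334.04 + 0.3086×1222.9 − 0.04193×2.60×1222.9 = 24.40 mGal
Δg_SB(B) = 980152.31 − 980334.04 + 0.3086×1166.6 − 0.04193×2.60×1166.6 = 51.10 mGal
Difference = 51.10 − (24.40) = 26.70 mGal

26.7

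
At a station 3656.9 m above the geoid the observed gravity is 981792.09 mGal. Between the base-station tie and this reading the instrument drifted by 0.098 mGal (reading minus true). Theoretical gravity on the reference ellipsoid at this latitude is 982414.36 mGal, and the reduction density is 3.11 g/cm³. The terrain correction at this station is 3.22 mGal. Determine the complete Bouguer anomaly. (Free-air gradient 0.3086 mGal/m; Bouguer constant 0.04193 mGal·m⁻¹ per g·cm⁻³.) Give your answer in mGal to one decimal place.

Drift-corrected reading = 981792.09 − (0.098) = 981791.992 mGal
Free-air correction = 0.3086 × 3656.9 = 1128.52 mGal
Free-air anomaly = 981791.992 − 982414.36 + (1128.52) = 506.152 mGal
Bouguer slab correction = 0.04193 × 3.11 × 3656.9 = 476.87 mGal
Simple Bouguer anomaly = 506.152 − (476.87) = 29.282 mGal
Complete Bouguer anomaly = 29.282 + 3.22 = 32.502 mGal

32.5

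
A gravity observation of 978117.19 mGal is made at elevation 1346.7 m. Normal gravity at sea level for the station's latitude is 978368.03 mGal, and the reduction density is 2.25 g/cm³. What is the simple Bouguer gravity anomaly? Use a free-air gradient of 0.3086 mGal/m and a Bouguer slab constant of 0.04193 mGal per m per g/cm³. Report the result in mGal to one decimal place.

Free-air correction = 0.3086 × 1346.7 = 415.59 mGal
Free-air anomaly = 978117.19 − 978368.03 + (415.59) = 164.75 mGal
Bouguer slab correction = 0.04193 × 2.25 × 1346.7 = 127.05 mGal
Simple Bouguer anomaly = 164.75 − (127.05) = 37.70 mGal

37.7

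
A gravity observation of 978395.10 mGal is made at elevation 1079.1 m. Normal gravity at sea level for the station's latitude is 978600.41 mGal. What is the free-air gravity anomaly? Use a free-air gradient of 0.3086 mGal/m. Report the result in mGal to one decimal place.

127.7

Free-air correction = 0.3086 × 1079.1 = 333.01 mGal
Free-air anomaly = 978395.10 − 978600.41 + (333.01) = 127.70 mGal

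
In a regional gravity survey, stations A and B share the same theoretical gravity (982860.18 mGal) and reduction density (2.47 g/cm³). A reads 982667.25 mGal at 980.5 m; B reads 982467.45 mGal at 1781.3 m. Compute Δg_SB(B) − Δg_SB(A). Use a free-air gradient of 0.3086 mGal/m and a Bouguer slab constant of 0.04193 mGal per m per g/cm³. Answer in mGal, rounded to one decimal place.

Δg_SB(A) = 982667.25 − 982860.18 + 0.3086×980.5 − 0.04193×2.47×980.5 = 8.10 mGal
Δg_SB(B) = 982467.45 − 982860.18 + 0.3086×1781.3 − 0.04193×2.47×1781.3 = -27.50 mGal
Difference = -27.50 − (8.10) = -35.60 mGal

-35.6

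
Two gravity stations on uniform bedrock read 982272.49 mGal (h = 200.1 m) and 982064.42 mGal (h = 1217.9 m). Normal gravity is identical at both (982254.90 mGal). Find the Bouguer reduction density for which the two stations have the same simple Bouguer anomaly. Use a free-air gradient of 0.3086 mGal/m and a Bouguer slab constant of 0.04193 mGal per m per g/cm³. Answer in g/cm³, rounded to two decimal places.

2.48

Δg_obs = 982064.42 − 982272.49 = -208.07 mGal over Δh = 1217.9 − 200.1 = 1017.8 m
Equal Bouguer anomalies ⇒ Δg_obs + (0.3086 − 0.04193ρ)·Δh = 0
0.3086 − 0.04193ρ = −Δg_obs/Δh = 0.20443
ρ = (0.3086 − 0.20443) / 0.04193 = 2.48 g/cm³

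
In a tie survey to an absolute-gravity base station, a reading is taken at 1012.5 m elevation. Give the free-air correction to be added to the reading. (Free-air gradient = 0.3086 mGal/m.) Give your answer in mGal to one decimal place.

312.5

Free-air correction = 0.3086 × 1012.5 = 312.5 mGal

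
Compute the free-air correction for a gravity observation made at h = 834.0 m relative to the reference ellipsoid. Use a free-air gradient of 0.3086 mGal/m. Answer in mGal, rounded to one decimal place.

257.4

Free-air correction = 0.3086 × 834.0 = 257.4 mGal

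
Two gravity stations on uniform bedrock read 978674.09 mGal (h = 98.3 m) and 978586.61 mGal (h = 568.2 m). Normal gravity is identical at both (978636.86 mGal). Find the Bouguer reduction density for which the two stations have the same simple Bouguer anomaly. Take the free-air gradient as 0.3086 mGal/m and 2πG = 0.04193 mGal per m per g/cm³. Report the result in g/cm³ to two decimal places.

Δg_obs = 978586.61 − 978674.09 = -87.48 mGal over Δh = 568.2 − 98.3 = 469.9 m
Equal Bouguer anomalies ⇒ Δg_obs + (0.3086 − 0.04193ρ)·Δh = 0
0.3086 − 0.04193ρ = −Δg_obs/Δh = 0.18617
ρ = (0.3086 − 0.18617) / 0.04193 = 2.92 g/cm³

2.92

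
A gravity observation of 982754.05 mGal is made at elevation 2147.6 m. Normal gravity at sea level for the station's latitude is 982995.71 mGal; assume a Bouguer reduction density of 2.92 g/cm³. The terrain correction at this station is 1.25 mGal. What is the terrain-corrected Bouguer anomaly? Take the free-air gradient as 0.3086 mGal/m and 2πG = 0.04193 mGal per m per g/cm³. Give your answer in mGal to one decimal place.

Free-air correction = 0.3086 × 2147.6 = 662.75 mGal
Free-air anomaly = 982754.05 − 982995.71 + (662.75) = 421.09 mGal
Bouguer slab correction = 0.04193 × 2.92 × 2147.6 = 262.94 mGal
Simple Bouguer anomaly = 421.09 − (262.94) = 158.15 mGal
Complete Bouguer anomaly = 158.15 + 1.25 = 159.40 mGal

159.4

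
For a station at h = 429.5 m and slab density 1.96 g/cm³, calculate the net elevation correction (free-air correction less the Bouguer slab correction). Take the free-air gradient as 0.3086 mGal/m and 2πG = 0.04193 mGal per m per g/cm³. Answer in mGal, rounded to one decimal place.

97.2

Combined gradient = 0.3086 − 0.04193 × 1.96 = 0.2264172 mGal/m
Combined elevation correction = 0.2264172 × 429.5 = 97.2 mGal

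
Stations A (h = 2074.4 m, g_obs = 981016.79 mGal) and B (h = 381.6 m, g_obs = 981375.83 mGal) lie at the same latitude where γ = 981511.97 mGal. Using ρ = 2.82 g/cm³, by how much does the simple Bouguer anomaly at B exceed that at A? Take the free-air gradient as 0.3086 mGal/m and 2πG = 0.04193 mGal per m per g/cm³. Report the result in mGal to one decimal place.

Δg_SB(A) = 981016.79 − 981511.97 + 0.3086×2074.4 − 0.04193×2.82×2074.4 = -100.30 mGal
Δg_SB(B) = 981375.83 − 981511.97 + 0.3086×381.6 − 0.04193×2.82×381.6 = -63.50 mGal
Difference = -63.50 − (-100.30) = 36.80 mGal

36.8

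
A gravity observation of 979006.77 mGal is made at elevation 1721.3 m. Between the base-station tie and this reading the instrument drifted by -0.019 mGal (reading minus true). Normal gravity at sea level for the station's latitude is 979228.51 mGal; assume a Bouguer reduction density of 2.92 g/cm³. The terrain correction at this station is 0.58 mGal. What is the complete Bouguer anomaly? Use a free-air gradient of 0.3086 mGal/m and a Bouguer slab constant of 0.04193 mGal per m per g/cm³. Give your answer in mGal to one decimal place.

Drift-corrected reading = 979006.77 − (-0.019) = 979006.789 mGal
Free-air correction = 0.3086 × 1721.3 = 531.19 mGal
Free-air anomaly = 979006.789 − 979228.51 + (531.19) = 309.469 mGal
Bouguer slab correction = 0.04193 × 2.92 × 1721.3 = 210.75 mGal
Simple Bouguer anomaly = 309.469 − (210.75) = 98.719 mGal
Complete Bouguer anomaly = 98.719 + 0.58 = 99.299 mGal

99.3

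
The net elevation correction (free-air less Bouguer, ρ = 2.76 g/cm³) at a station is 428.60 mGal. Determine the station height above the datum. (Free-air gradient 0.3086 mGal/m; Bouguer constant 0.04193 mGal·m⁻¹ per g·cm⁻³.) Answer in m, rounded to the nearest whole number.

Combined gradient = 0.3086 − 0.04193 × 2.76 = 0.1928732 mGal/m
h = 428.60 / 0.1928732 = 2222.19 m

2222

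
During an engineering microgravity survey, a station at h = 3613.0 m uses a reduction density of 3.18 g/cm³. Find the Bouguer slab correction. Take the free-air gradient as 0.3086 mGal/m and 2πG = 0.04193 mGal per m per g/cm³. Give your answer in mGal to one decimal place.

481.7

Bouguer slab correction = 0.04193 × 3.18 × 3613.0 = 481.7 mGal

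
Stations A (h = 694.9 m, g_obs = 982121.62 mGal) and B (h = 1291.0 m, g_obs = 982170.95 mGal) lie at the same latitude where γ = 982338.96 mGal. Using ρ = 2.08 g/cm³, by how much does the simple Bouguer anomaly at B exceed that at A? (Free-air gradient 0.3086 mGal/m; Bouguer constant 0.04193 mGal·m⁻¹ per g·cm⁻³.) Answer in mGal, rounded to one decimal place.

Δg_SB(A) = 982121.62 − 982338.96 + 0.3086×694.9 − 0.04193×2.08×694.9 = -63.50 mGal
Δg_SB(B) = 982170.95 − 982338.96 + 0.3086×1291.0 − 0.04193×2.08×1291.0 = 117.80 mGal
Difference = 117.80 − (-63.50) = 181.30 mGal

181.3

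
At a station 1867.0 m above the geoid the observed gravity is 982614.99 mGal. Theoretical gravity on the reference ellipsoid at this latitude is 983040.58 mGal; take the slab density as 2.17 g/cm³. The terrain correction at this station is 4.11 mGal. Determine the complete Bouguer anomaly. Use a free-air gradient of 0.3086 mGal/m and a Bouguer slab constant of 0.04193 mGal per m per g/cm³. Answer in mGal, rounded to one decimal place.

Free-air correction = 0.3086 × 1867.0 = 576.16 mGal
Free-air anomaly = 982614.99 − 983040.58 + (576.16) = 150.57 mGal
Bouguer slab correction = 0.04193 × 2.17 × 1867.0 = 169.87 mGal
Simple Bouguer anomaly = 150.57 − (169.87) = -19.30 mGal
Complete Bouguer anomaly = -19.30 + 4.11 = -15.19 mGal

-15.2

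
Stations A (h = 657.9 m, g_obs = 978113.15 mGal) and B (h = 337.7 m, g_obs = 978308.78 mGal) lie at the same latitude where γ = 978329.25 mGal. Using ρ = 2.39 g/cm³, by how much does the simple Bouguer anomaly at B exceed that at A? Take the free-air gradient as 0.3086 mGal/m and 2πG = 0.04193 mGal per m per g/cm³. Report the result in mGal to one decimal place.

Δg_SB(A) = 978113.15 − 978329.25 + 0.3086×657.9 − 0.04193×2.39×657.9 = -79.00 mGal
Δg_SB(B) = 978308.78 − 978329.25 + 0.3086×337.7 − 0.04193×2.39×337.7 = 49.90 mGal
Difference = 49.90 − (-79.00) = 128.90 mGal

128.9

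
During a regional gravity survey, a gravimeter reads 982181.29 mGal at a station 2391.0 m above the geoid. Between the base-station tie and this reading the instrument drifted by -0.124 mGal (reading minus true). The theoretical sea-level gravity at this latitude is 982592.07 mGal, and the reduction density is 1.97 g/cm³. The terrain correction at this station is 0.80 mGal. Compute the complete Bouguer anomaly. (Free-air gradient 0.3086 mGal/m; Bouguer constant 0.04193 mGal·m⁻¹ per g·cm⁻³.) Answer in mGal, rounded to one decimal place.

130.5

Drift-corrected reading = 982181.29 − (-0.124) = 982181.414 mGal
Free-air correction = 0.3086 × 2391.0 = 737.86 mGal
Free-air anomaly = 982181.414 − 982592.07 + (737.86) = 327.204 mGal
Bouguer slab correction = 0.04193 × 1.97 × 2391.0 = 197.50 mGal
Simple Bouguer anomaly = 327.204 − (197.50) = 129.704 mGal
Complete Bouguer anomaly = 129.704 + 0.80 = 130.504 mGal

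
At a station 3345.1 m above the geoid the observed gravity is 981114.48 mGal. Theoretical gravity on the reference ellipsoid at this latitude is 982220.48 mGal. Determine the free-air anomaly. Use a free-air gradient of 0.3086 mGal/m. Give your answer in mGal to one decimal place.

-73.7

Free-air correction = 0.3086 × 3345.1 = 1032.30 mGal
Free-air anomaly = 981114.48 − 982220.48 + (1032.30) = -73.70 mGal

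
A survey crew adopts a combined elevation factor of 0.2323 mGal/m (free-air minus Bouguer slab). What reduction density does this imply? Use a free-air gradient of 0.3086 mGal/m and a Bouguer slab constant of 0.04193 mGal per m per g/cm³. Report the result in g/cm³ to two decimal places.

0.2323 = 0.3086 − 0.04193 × ρ
ρ = (0.3086 − 0.2323) / 0.04193 = 1.82 g/cm³

1.82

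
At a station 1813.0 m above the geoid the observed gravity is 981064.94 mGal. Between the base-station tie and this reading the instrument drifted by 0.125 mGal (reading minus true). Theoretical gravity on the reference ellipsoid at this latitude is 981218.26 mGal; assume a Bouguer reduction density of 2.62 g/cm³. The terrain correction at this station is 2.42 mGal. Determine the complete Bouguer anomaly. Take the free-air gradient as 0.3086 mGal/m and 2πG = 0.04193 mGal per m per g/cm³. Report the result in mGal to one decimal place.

209.3

Drift-corrected reading = 981064.94 − (0.125) = 981064.815 mGal
Free-air correction = 0.3086 × 1813.0 = 559.49 mGal
Free-air anomaly = 981064.815 − 981218.26 + (559.49) = 406.045 mGal
Bouguer slab correction = 0.04193 × 2.62 × 1813.0 = 199.17 mGal
Simple Bouguer anomaly = 406.045 − (199.17) = 206.875 mGal
Complete Bouguer anomaly = 206.875 + 2.42 = 209.295 mGal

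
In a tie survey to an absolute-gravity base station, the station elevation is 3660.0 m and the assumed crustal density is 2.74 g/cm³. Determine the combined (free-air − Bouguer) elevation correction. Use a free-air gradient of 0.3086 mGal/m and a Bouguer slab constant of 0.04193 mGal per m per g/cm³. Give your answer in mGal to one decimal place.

709.0

Combined gradient = 0.3086 − 0.04193 × 2.74 = 0.1937118 mGal/m
Combined elevation correction = 0.1937118 × 3660.0 = 709.0 mGal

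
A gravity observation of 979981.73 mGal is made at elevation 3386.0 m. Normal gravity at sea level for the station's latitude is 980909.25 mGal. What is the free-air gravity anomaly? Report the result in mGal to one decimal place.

Free-air correction = 0.3086 × 3386.0 = 1044.92 mGal
Free-air anomaly = 979981.73 − 980909.25 + (1044.92) = 117.40 mGal

117.4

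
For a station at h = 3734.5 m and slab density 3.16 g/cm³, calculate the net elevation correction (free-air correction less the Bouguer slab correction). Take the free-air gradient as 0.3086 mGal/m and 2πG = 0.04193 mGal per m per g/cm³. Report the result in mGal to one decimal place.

Combined gradient = 0.3086 − 0.04193 × 3.16 = 0.1761012 mGal/m
Combined elevation correction = 0.1761012 × 3734.5 = 657.6 mGal

657.6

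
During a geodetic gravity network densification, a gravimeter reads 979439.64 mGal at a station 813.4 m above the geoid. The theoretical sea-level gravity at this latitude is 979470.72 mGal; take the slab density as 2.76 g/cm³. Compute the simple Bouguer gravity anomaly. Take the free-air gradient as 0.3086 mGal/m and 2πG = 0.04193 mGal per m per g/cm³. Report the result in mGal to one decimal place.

Free-air correction = 0.3086 × 813.4 = 251.02 mGal
Free-air anomaly = 979439.64 − 979470.72 + (251.02) = 219.94 mGal
Bouguer slab correction = 0.04193 × 2.76 × 813.4 = 94.13 mGal
Simple Bouguer anomaly = 219.94 − (94.13) = 125.81 mGal

125.8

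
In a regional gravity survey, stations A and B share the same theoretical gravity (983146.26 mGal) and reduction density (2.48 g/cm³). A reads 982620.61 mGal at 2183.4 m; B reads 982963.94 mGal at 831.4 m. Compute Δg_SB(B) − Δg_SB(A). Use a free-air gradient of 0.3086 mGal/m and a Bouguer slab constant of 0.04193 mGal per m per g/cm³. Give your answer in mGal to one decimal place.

Δg_SB(A) = 982620.61 − 983146.26 + 0.3086×2183.4 − 0.04193×2.48×2183.4 = -78.90 mGal
Δg_SB(B) = 982963.94 − 983146.26 + 0.3086×831.4 − 0.04193×2.48×831.4 = -12.20 mGal
Difference = -12.20 − (-78.90) = 66.70 mGal

66.7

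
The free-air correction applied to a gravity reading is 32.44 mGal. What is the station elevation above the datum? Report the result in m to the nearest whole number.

105

h = 32.44 / 0.3086 = 105.12 m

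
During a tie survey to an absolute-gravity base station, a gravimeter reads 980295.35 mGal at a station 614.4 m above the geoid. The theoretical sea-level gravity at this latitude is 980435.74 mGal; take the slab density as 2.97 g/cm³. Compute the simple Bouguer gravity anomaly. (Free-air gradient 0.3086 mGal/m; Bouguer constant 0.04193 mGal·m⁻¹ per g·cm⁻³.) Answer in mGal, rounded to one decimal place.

Free-air correction = 0.3086 × 614.4 = 189.60 mGal
Free-air anomaly = 980295.35 − 980435.74 + (189.60) = 49.21 mGal
Bouguer slab correction = 0.04193 × 2.97 × 614.4 = 76.51 mGal
Simple Bouguer anomaly = 49.21 − (76.51) = -27.30 mGal

-27.3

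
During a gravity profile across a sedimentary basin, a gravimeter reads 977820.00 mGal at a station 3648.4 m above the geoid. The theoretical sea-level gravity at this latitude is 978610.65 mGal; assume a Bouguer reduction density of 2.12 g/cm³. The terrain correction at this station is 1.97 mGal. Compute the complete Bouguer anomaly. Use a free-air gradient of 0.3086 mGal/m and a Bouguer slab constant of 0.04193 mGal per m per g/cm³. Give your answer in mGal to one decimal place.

Free-air correction = 0.3086 × 3648.4 = 1125.90 mGal
Free-air anomaly = 977820.00 − 978610.65 + (1125.90) = 335.25 mGal
Bouguer slab correction = 0.04193 × 2.12 × 3648.4 = 324.31 mGal
Simple Bouguer anomaly = 335.25 − (324.31) = 10.94 mGal
Complete Bouguer anomaly = 10.94 + 1.97 = 12.91 mGal

12.9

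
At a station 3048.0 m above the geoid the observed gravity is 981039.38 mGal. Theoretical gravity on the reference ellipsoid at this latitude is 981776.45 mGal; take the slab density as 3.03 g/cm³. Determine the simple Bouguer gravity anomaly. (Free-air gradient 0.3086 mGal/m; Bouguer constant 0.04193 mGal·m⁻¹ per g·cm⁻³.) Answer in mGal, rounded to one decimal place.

-183.7

Free-air correction = 0.3086 × 3048.0 = 940.61 mGal
Free-air anomaly = 981039.38 − 981776.45 + (940.61) = 203.54 mGal
Bouguer slab correction = 0.04193 × 3.03 × 3048.0 = 387.24 mGal
Simple Bouguer anomaly = 203.54 − (387.24) = -183.70 mGal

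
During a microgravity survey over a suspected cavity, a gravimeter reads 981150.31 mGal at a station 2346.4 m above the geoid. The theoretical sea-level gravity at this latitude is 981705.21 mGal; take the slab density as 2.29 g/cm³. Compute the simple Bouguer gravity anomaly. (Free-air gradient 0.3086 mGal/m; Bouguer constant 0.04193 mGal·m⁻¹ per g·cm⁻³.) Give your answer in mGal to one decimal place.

-56.1

Free-air correction = 0.3086 × 2346.4 = 724.10 mGal
Free-air anomaly = 981150.31 − 981705.21 + (724.10) = 169.20 mGal
Bouguer slab correction = 0.04193 × 2.29 × 2346.4 = 225.30 mGal
Simple Bouguer anomaly = 169.20 − (225.30) = -56.10 mGal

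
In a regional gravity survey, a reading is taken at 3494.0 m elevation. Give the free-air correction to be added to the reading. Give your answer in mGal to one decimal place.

1078.2

Free-air correction = 0.3086 × 3494.0 = 1078.2 mGal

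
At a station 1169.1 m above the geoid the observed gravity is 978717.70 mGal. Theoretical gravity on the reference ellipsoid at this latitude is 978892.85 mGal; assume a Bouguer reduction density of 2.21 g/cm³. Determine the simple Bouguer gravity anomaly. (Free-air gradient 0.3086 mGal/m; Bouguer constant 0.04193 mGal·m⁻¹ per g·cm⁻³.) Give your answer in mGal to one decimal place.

77.3

Free-air correction = 0.3086 × 1169.1 = 360.78 mGal
Free-air anomaly = 978717.70 − 978892.85 + (360.78) = 185.63 mGal
Bouguer slab correction = 0.04193 × 2.21 × 1169.1 = 108.34 mGal
Simple Bouguer anomaly = 185.63 − (108.34) = 77.29 mGal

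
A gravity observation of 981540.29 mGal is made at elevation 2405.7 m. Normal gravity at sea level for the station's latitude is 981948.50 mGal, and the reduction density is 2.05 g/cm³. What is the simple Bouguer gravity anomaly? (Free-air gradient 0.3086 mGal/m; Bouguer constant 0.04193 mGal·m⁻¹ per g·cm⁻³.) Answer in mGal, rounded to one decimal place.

Free-air correction = 0.3086 × 2405.7 = 742.40 mGal
Free-air anomaly = 981540.29 − 981948.50 + (742.40) = 334.19 mGal
Bouguer slab correction = 0.04193 × 2.05 × 2405.7 = 206.79 mGal
Simple Bouguer anomaly = 334.19 − (206.79) = 127.40 mGal

127.4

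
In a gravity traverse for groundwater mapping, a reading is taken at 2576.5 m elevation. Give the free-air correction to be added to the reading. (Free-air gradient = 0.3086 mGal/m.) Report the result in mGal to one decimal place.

795.1

Free-air correction = 0.3086 × 2576.5 = 795.1 mGal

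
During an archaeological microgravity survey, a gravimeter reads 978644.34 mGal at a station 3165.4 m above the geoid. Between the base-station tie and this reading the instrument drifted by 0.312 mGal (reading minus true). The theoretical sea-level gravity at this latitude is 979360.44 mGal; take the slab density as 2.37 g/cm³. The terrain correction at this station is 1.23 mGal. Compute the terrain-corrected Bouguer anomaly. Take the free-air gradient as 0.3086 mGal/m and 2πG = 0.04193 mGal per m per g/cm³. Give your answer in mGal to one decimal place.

-52.9

Drift-corrected reading = 978644.34 − (0.312) = 978644.028 mGal
Free-air correction = 0.3086 × 3165.4 = 976.84 mGal
Free-air anomaly = 978644.028 − 979360.44 + (976.84) = 260.428 mGal
Bouguer slab correction = 0.04193 × 2.37 × 3165.4 = 314.56 mGal
Simple Bouguer anomaly = 260.428 − (314.56) = -54.132 mGal
Complete Bouguer anomaly = -54.132 + 1.23 = -52.902 mGal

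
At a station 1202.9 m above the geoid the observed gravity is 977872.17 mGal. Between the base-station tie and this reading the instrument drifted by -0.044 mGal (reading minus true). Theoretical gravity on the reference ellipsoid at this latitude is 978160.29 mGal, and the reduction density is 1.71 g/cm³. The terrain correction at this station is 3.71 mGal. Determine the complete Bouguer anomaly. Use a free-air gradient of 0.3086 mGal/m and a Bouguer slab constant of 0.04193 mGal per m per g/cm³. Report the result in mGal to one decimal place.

Drift-corrected reading = 977872.17 − (-0.044) = 977872.214 mGal
Free-air correction = 0.3086 × 1202.9 = 371.21 mGal
Free-air anomaly = 977872.214 − 978160.29 + (371.21) = 83.134 mGal
Bouguer slab correction = 0.04193 × 1.71 × 1202.9 = 86.25 mGal
Simple Bouguer anomaly = 83.134 − (86.25) = -3.116 mGal
Complete Bouguer anomaly = -3.116 + 3.71 = 0.594 mGal

0.6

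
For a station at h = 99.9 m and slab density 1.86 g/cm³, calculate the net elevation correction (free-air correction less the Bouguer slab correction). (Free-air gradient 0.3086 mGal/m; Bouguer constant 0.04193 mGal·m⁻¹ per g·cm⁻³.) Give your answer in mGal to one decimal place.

23.0

Combined gradient = 0.3086 − 0.04193 × 1.86 = 0.2306102 mGal/m
Combined elevation correction = 0.2306102 × 99.9 = 23.0 mGal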